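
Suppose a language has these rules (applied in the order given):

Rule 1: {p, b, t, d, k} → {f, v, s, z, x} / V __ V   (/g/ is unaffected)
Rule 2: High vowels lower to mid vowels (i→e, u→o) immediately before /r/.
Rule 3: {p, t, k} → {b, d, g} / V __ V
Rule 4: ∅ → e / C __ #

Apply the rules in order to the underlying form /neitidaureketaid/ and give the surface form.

Rule 1 (intervocalic spirantization): /t/ is a stop between vowels /i/ and /i/, so it spirantizes to the fricative [s]. /d/ is a stop between vowels /i/ and /a/, so it spirantizes to the fricative [z]. /k/ is a stop between vowels /e/ and /e/, so it spirantizes to the fricative [x]. /t/ is a stop between vowels /e/ and /a/, so it spirantizes to the fricative [s]. /neitidaureketaid/ → neisizaurexesaid.
Rule 2 (pre-rhotic lowering): /u/ is a high vowel immediately before /r/, so it lowers to [o]. /neisizaurexesaid/ → neisizaorexesaid.
Rule 3 (intervocalic voicing): no segment meets the environment; /neisizaorexesaid/ is unchanged.
Rule 4 (final e-epenthesis): the form ends in the consonant /d/, so [e] is inserted word-finally. /neisizaorexesaid/ → neisizaorexesaide.

neisizaorexesaide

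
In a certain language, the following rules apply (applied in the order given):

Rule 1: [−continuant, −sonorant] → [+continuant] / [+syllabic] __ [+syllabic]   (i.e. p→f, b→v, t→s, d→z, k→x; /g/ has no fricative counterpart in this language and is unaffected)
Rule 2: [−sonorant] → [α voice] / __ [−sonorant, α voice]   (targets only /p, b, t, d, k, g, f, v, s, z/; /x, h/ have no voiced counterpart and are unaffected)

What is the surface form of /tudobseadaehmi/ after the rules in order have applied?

tuzopseazaehmi

Rule 1 (intervocalic spirantization): /d/ is a stop between vowels /u/ and /o/, so it spirantizes to the fricative [z]. /d/ is a stop between vowels /a/ and /a/, so it spirantizes to the fricative [z]. /tudobseadaehmi/ → tuzobseazaehmi.
Rule 2 (regressive voicing assimilation): /b/ precedes the voiceless obstruent /s/, so it devoices to [p] by assimilation. /tuzobseazaehmi/ → tuzopseazaehmi.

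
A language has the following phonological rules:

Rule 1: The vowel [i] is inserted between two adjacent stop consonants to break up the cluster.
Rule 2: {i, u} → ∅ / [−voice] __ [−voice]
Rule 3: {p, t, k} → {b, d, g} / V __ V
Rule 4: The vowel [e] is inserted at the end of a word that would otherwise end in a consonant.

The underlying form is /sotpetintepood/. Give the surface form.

sotpedinteboode

Rule 1 (stop-cluster i-epenthesis): /t/ and /p/ form a stop–stop cluster, so [i] is inserted between them. /sotpetintepood/ → sotipetintepood.
Rule 2 (high vowel syncope): /i/ is a high vowel flanked by voiceless consonants /t/ and /p/, so it deletes. /sotipetintepood/ → sotpetintepood.
Rule 3 (intervocalic voicing): /t/ is a voiceless stop between vowels /e/ and /i/, so it voices to [d]. /p/ is a voiceless stop between vowels /e/ and /o/, so it voices to [b]. /sotpetintepood/ → sotpedintebood.
Rule 4 (final e-epenthesis): the form ends in the consonant /d/, so [e] is inserted word-finally. /sotpedintebood/ → sotpedinteboode.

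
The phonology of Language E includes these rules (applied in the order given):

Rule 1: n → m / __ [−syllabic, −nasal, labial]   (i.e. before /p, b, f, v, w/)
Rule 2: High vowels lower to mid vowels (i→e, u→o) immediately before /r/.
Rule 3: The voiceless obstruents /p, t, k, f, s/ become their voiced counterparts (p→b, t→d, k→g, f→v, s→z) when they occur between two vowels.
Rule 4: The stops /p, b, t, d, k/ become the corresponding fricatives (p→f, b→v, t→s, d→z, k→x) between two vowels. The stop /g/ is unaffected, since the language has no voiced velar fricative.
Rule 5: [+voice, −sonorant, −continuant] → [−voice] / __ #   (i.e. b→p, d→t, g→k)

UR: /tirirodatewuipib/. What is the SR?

Rule 1 (nasal place assimilation): no segment meets the environment; /tirirodatewuipib/ is unchanged.
Rule 2 (pre-rhotic lowering): /i/ is a high vowel immediately before /r/, so it lowers to [e]. /i/ is a high vowel immediately before /r/, so it lowers to [e]. /tirirodatewuipib/ → tererodatewuipib.
Rule 3 (intervocalic voicing): /t/ is a voiceless obstruent between vowels /a/ and /e/, so it voices to [d]. /p/ is a voiceless obstruent between vowels /i/ and /i/, so it voices to [b]. /tererodatewuipib/ → tererodadewuibib.
Rule 4 (intervocalic spirantization): /d/ is a stop between vowels /o/ and /a/, so it spirantizes to the fricative [z]. /d/ is a stop between vowels /a/ and /e/, so it spirantizes to the fricative [z]. /b/ is a stop between vowels /i/ and /i/, so it spirantizes to the fricative [v]. /tererodadewuibib/ → tererozazewuivib.
Rule 5 (final devoicing): /b/ is a voiced stop in word-final position, so it devoices to [p]. /tererozazewuivib/ → tererozazewuivip.

tererozazewuivip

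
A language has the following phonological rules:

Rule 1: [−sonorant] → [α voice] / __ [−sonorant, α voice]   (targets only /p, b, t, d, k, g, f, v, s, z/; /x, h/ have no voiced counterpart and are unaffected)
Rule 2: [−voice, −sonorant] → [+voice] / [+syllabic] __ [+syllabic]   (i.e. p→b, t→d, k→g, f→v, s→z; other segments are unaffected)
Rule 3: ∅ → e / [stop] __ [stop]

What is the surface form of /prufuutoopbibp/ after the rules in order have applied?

Rule 1 (regressive voicing assimilation): /p/ precedes the voiced obstruent /b/, so it voices to [b] by assimilation. /b/ precedes the voiceless obstruent /p/, so it devoices to [p] by assimilation. /prufuutoopbibp/ → prufuutoobbipp.
Rule 2 (intervocalic voicing): /f/ is a voiceless obstruent between vowels /u/ and /u/, so it voices to [v]. /t/ is a voiceless obstruent between vowels /u/ and /o/, so it voices to [d]. /prufuutoobbipp/ → pruvuudoobbipp.
Rule 3 (stop-cluster e-epenthesis): /b/ and /b/ form a stop–stop cluster, so [e] is inserted between them. /p/ and /p/ form a stop–stop cluster, so [e] is inserted between them. /pruvuudoobbipp/ → pruvuudoobebipep.

pruvuudoobebipep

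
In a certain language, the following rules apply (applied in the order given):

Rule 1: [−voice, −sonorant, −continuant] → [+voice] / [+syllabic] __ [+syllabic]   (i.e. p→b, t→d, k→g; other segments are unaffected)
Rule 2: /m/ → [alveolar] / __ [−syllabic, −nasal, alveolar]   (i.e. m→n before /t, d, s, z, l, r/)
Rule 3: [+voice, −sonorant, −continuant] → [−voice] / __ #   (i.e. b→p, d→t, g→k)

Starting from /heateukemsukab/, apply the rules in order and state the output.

Rule 1 (intervocalic voicing): /t/ is a voiceless stop between vowels /a/ and /e/, so it voices to [d]. /k/ is a voiceless stop between vowels /u/ and /e/, so it voices to [g]. /k/ is a voiceless stop between vowels /u/ and /a/, so it voices to [g]. /heateukemsukab/ → headeugemsugab.
Rule 2 (nasal place assimilation): /m/ precedes the alveolar consonant /s/, so it assimilates in place to [n]. /headeugemsugab/ → headeugensugab.
Rule 3 (final devoicing): /b/ is a voiced stop in word-final position, so it devoices to [p]. /headeugensugab/ → headeugensugap.

headeugensugap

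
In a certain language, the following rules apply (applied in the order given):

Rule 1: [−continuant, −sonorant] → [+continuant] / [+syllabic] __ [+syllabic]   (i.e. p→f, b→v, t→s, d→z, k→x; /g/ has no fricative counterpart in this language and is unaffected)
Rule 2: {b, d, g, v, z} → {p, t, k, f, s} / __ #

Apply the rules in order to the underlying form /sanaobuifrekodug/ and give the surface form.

Rule 1 (intervocalic spirantization): /b/ is a stop between vowels /o/ and /u/, so it spirantizes to the fricative [v]. /k/ is a stop between vowels /e/ and /o/, so it spirantizes to the fricative [x]. /d/ is a stop between vowels /o/ and /u/, so it spirantizes to the fricative [z]. /sanaobuifrekodug/ → sanaovuifrexozug.
Rule 2 (final devoicing): /g/ is a voiced obstruent in word-final position, so it devoices to [k]. /sanaovuifrexozug/ → sanaovuifrexozuk.

sanaovuifrexozuk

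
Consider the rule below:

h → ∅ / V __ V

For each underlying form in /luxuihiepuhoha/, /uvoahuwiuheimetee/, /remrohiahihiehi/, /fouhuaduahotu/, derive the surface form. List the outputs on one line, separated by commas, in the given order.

luxuiiepuoa, uvoauwiueimetee, remroiaiiei, fouuaduaotu

/luxuihiepuhoha/: /h/ occurs between vowels /i/ and /i/, so it deletes. /h/ occurs between vowels /u/ and /o/, so it deletes. /h/ occurs between vowels /o/ and /a/, so it deletes. → [luxuiiepuoa].
/uvoahuwiuheimetee/: /h/ occurs between vowels /a/ and /u/, so it deletes. /h/ occurs between vowels /u/ and /e/, so it deletes. → [uvoauwiueimetee].
/remrohiahihiehi/: /h/ occurs between vowels /o/ and /i/, so it deletes. /h/ occurs between vowels /a/ and /i/, so it deletes. /h/ occurs between vowels /i/ and /i/, so it deletes. /h/ occurs between vowels /e/ and /i/, so it deletes. → [remroiaiiei].
/fouhuaduahotu/: /h/ occurs between vowels /u/ and /u/, so it deletes. /h/ occurs between vowels /a/ and /o/, so it deletes. → [fouuaduaotu].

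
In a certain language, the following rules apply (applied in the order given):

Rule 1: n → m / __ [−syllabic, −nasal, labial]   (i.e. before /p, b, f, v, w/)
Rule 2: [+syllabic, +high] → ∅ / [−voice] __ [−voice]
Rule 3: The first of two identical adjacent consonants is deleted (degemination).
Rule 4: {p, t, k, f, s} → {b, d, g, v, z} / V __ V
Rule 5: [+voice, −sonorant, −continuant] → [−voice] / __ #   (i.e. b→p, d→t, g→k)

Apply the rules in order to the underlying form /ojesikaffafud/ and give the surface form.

Rule 1 (nasal place assimilation): no segment meets the environment; /ojesikaffafud/ is unchanged.
Rule 2 (high vowel syncope): /i/ is a high vowel flanked by voiceless consonants /s/ and /k/, so it deletes. /ojesikaffafud/ → ojeskaffafud.
Rule 3 (degemination): /ff/ is a geminate; the first /f/ deletes. /ojeskaffafud/ → ojeskafafud.
Rule 4 (intervocalic voicing): /f/ is a voiceless obstruent between vowels /a/ and /a/, so it voices to [v]. /f/ is a voiceless obstruent between vowels /a/ and /u/, so it voices to [v]. /ojeskafafud/ → ojeskavavud.
Rule 5 (final devoicing): /d/ is a voiced stop in word-final position, so it devoices to [t]. /ojeskavavud/ → ojeskavavut.

ojeskavavut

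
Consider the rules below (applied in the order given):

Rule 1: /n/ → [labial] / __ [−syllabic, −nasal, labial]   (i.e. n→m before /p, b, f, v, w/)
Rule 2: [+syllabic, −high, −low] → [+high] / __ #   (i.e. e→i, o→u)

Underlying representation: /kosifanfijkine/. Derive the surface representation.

kosifamfijkini

Rule 1 (nasal place assimilation): /n/ precedes the labial consonant /f/, so it assimilates in place to [m]. /kosifanfijkine/ → kosifamfijkine.
Rule 2 (final vowel raising): /e/ is a mid vowel in word-final position, so it raises to [i]. /kosifamfijkine/ → kosifamfijkini.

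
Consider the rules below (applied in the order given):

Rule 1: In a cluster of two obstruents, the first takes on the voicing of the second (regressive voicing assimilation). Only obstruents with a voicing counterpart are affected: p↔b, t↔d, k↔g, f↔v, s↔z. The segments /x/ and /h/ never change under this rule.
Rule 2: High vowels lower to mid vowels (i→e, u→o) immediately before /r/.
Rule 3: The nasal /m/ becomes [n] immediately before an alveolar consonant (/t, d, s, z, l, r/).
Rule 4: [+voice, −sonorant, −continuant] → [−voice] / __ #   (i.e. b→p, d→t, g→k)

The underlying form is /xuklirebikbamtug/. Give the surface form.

Rule 1 (regressive voicing assimilation): /k/ precedes the voiced obstruent /b/, so it voices to [g] by assimilation. /xuklirebikbamtug/ → xuklirebigbamtug.
Rule 2 (pre-rhotic lowering): /i/ is a high vowel immediately before /r/, so it lowers to [e]. /xuklirebigbamtug/ → xuklerebigbamtug.
Rule 3 (nasal place assimilation): /m/ precedes the alveolar consonant /t/, so it assimilates in place to [n]. /xuklerebigbamtug/ → xuklerebigbantug.
Rule 4 (final devoicing): /g/ is a voiced stop in word-final position, so it devoices to [k]. /xuklerebigbantug/ → xuklerebigbantuk.

xuklerebigbantuk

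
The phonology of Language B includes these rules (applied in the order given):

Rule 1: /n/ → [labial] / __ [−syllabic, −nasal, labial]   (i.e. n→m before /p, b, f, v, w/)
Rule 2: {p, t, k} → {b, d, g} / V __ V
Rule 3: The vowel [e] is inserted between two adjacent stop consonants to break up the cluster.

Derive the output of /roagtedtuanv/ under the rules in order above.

roagetedetuamv

Rule 1 (nasal place assimilation): /n/ precedes the labial consonant /v/, so it assimilates in place to [m]. /roagtedtuanv/ → roagtedtuamv.
Rule 2 (intervocalic voicing): no segment meets the environment; /roagtedtuamv/ is unchanged.
Rule 3 (stop-cluster e-epenthesis): /g/ and /t/ form a stop–stop cluster, so [e] is inserted between them. /d/ and /t/ form a stop–stop cluster, so [e] is inserted between them. /roagtedtuamv/ → roagetedetuamv.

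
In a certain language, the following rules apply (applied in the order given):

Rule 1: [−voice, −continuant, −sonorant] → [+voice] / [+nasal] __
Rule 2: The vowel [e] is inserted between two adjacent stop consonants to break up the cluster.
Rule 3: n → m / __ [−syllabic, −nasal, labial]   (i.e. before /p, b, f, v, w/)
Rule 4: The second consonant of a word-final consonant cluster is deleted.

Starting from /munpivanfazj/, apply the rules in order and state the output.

mumbivamfaz

Rule 1 (post-nasal voicing): /p/ is a voiceless stop immediately after the nasal /n/, so it voices to [b]. /munpivanfazj/ → munbivanfazj.
Rule 2 (stop-cluster e-epenthesis): no segment meets the environment; /munbivanfazj/ is unchanged.
Rule 3 (nasal place assimilation): /n/ precedes the labial consonant /b/, so it assimilates in place to [m]. /n/ precedes the labial consonant /f/, so it assimilates in place to [m]. /munbivanfazj/ → mumbivamfazj.
Rule 4 (final cluster simplification): /j/ is the second consonant of a word-final cluster /zj/, so it deletes. /mumbivamfazj/ → mumbivamfaz.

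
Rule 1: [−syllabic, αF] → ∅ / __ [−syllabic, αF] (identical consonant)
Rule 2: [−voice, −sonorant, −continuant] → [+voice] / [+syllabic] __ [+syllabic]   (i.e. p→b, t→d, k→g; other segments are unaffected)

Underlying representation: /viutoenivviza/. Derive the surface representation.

viudoeniviza

Rule 1 (degemination): /vv/ is a geminate; the first /v/ deletes. /viutoenivviza/ → viutoeniviza.
Rule 2 (intervocalic voicing): /t/ is a voiceless stop between vowels /u/ and /o/, so it voices to [d]. /viutoeniviza/ → viudoeniviza.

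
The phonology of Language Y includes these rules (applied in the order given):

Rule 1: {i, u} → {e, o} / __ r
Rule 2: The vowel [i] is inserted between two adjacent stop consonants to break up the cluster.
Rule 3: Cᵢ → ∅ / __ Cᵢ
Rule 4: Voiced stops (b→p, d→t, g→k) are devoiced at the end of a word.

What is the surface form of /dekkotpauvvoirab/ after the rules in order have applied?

Rule 1 (pre-rhotic lowering): /i/ is a high vowel immediately before /r/, so it lowers to [e]. /dekkotpauvvoirab/ → dekkotpauvvoerab.
Rule 2 (stop-cluster i-epenthesis): /k/ and /k/ form a stop–stop cluster, so [i] is inserted between them. /t/ and /p/ form a stop–stop cluster, so [i] is inserted between them. /dekkotpauvvoerab/ → dekikotipauvvoerab.
Rule 3 (degemination): /vv/ is a geminate; the first /v/ deletes. /dekikotipauvvoerab/ → dekikotipauvoerab.
Rule 4 (final devoicing): /b/ is a voiced stop in word-final position, so it devoices to [p]. /dekikotipauvoerab/ → dekikotipauvoerap.

dekikotipauvoerap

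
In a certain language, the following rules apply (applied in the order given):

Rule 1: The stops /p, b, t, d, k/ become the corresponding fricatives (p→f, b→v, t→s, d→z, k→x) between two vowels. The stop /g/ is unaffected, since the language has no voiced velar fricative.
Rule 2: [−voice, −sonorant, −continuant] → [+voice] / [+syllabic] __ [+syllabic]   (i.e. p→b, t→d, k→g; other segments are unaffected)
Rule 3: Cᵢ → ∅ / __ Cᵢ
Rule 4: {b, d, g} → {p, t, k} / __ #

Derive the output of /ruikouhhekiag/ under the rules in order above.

ruixouhexiak

Rule 1 (intervocalic spirantization): /k/ is a stop between vowels /i/ and /o/, so it spirantizes to the fricative [x]. /k/ is a stop between vowels /e/ and /i/, so it spirantizes to the fricative [x]. /ruikouhhekiag/ → ruixouhhexiag.
Rule 2 (intervocalic voicing): no segment meets the environment; /ruixouhhexiag/ is unchanged.
Rule 3 (degemination): /hh/ is a geminate; the first /h/ deletes. /ruixouhhexiag/ → ruixouhexiag.
Rule 4 (final devoicing): /g/ is a voiced stop in word-final position, so it devoices to [k]. /ruixouhexiag/ → ruixouhexiak.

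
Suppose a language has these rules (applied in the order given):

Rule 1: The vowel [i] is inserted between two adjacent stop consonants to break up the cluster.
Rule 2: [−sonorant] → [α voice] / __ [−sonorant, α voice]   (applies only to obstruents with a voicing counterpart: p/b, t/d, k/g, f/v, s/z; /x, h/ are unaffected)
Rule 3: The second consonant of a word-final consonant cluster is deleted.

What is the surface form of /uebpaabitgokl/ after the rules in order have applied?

Rule 1 (stop-cluster i-epenthesis): /b/ and /p/ form a stop–stop cluster, so [i] is inserted between them. /t/ and /g/ form a stop–stop cluster, so [i] is inserted between them. /uebpaabitgokl/ → uebipaabitigokl.
Rule 2 (regressive voicing assimilation): no segment meets the environment; /uebipaabitigokl/ is unchanged.
Rule 3 (final cluster simplification): /l/ is the second consonant of a word-final cluster /kl/, so it deletes. /uebipaabitigokl/ → uebipaabitigok.

uebipaabitigok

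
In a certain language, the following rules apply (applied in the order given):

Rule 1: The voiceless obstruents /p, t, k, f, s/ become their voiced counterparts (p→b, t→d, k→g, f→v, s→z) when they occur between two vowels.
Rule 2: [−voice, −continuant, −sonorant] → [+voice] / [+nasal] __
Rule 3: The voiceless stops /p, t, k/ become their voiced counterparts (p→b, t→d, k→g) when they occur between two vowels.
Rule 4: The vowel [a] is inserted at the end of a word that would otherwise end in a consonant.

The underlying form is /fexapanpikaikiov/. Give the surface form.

fexabanbigaigiova

Rule 1 (intervocalic voicing): /p/ is a voiceless obstruent between vowels /a/ and /a/, so it voices to [b]. /k/ is a voiceless obstruent between vowels /i/ and /a/, so it voices to [g]. /k/ is a voiceless obstruent between vowels /i/ and /i/, so it voices to [g]. /fexapanpikaikiov/ → fexabanpigaigiov.
Rule 2 (post-nasal voicing): /p/ is a voiceless stop immediately after the nasal /n/, so it voices to [b]. /fexabanpigaigiov/ → fexabanbigaigiov.
Rule 3 (intervocalic voicing): no segment meets the environment; /fexabanbigaigiov/ is unchanged.
Rule 4 (final a-epenthesis): the form ends in the consonant /v/, so [a] is inserted word-finally. /fexabanbigaigiov/ → fexabanbigaigiova.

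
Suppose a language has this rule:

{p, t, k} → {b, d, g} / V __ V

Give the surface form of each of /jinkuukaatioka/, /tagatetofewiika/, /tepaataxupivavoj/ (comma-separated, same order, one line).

jinkuugaadioga, tagadedofewiiga, tebaadaxubivavoj

/jinkuukaatioka/: /k/ is a voiceless stop between vowels /u/ and /a/, so it voices to [g]. /t/ is a voiceless stop between vowels /a/ and /i/, so it voices to [d]. /k/ is a voiceless stop between vowels /o/ and /a/, so it voices to [g]. → [jinkuugaadioga].
/tagatetofewiika/: /t/ is a voiceless stop between vowels /a/ and /e/, so it voices to [d]. /t/ is a voiceless stop between vowels /e/ and /o/, so it voices to [d]. /k/ is a voiceless stop between vowels /i/ and /a/, so it voices to [g]. → [tagadedofewiiga].
/tepaataxupivavoj/: /p/ is a voiceless stop between vowels /e/ and /a/, so it voices to [b]. /t/ is a voiceless stop between vowels /a/ and /a/, so it voices to [d]. /p/ is a voiceless stop between vowels /u/ and /i/, so it voices to [b]. → [tebaadaxubivavoj].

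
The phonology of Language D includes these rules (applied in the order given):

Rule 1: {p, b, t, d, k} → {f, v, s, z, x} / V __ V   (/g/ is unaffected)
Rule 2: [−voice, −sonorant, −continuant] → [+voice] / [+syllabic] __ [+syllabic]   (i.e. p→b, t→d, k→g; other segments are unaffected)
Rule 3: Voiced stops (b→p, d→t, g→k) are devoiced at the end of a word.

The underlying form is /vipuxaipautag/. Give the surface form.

Rule 1 (intervocalic spirantization): /p/ is a stop between vowels /i/ and /u/, so it spirantizes to the fricative [f]. /p/ is a stop between vowels /i/ and /a/, so it spirantizes to the fricative [f]. /t/ is a stop between vowels /u/ and /a/, so it spirantizes to the fricative [s]. /vipuxaipautag/ → vifuxaifausag.
Rule 2 (intervocalic voicing): no segment meets the environment; /vifuxaifausag/ is unchanged.
Rule 3 (final devoicing): /g/ is a voiced stop in word-final position, so it devoices to [k]. /vifuxaifausag/ → vifuxaifausak.

vifuxaifausak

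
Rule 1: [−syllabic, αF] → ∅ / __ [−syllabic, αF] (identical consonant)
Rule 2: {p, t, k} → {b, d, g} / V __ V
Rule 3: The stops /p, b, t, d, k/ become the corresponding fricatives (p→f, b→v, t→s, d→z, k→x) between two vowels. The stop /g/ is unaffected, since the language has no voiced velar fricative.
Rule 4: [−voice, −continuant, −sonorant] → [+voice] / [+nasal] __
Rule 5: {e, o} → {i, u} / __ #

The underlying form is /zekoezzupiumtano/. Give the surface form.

Rule 1 (degemination): /zz/ is a geminate; the first /z/ deletes. /zekoezzupiumtano/ → zekoezupiumtano.
Rule 2 (intervocalic voicing): /k/ is a voiceless stop between vowels /e/ and /o/, so it voices to [g]. /p/ is a voiceless stop between vowels /u/ and /i/, so it voices to [b]. /zekoezupiumtano/ → zegoezubiumtano.
Rule 3 (intervocalic spirantization): /b/ is a stop between vowels /u/ and /i/, so it spirantizes to the fricative [v]. /zegoezubiumtano/ → zegoezuviumtano.
Rule 4 (post-nasal voicing): /t/ is a voiceless stop immediately after the nasal /m/, so it voices to [d]. /zegoezuviumtano/ → zegoezuviumdano.
Rule 5 (final vowel raising): /o/ is a mid vowel in word-final position, so it raises to [u]. /zegoezuviumdano/ → zegoezuviumdanu.

zegoezuviumdanu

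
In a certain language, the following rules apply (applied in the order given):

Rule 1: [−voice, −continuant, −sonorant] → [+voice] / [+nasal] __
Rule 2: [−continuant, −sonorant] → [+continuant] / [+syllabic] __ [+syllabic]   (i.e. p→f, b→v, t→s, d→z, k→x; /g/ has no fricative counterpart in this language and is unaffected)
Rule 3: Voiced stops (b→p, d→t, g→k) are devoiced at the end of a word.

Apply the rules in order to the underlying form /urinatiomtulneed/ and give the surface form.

Rule 1 (post-nasal voicing): /t/ is a voiceless stop immediately after the nasal /m/, so it voices to [d]. /urinatiomtulneed/ → urinatiomdulneed.
Rule 2 (intervocalic spirantization): /t/ is a stop between vowels /a/ and /i/, so it spirantizes to the fricative [s]. /urinatiomdulneed/ → urinasiomdulneed.
Rule 3 (final devoicing): /d/ is a voiced stop in word-final position, so it devoices to [t]. /urinasiomdulneed/ → urinasiomdulneet.

urinasiomdulneet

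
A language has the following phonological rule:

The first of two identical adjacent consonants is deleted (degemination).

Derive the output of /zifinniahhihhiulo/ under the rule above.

zifiniahihiulo

/nn/ is a geminate; the first /n/ deletes.
/hh/ is a geminate; the first /h/ deletes.
/hh/ is a geminate; the first /h/ deletes.
Surface form: [zifiniahihiulo].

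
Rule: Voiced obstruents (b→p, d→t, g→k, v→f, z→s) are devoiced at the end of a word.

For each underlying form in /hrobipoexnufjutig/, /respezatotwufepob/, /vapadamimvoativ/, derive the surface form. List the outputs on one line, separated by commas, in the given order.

hrobipoexnufjutik, respezatotwufepop, vapadamimvoatif

/hrobipoexnufjutig/: /g/ is a voiced obstruent in word-final position, so it devoices to [k]. → [hrobipoexnufjutik].
/respezatotwufepob/: /b/ is a voiced obstruent in word-final position, so it devoices to [p]. → [respezatotwufepop].
/vapadamimvoativ/: /v/ is a voiced obstruent in word-final position, so it devoices to [f]. → [vapadamimvoatif].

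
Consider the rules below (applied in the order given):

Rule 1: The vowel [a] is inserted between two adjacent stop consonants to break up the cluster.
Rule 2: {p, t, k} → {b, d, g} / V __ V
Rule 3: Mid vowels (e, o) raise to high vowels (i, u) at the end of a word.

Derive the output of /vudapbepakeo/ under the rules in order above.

Rule 1 (stop-cluster a-epenthesis): /p/ and /b/ form a stop–stop cluster, so [a] is inserted between them. /vudapbepakeo/ → vudapabepakeo.
Rule 2 (intervocalic voicing): /p/ is a voiceless stop between vowels /a/ and /a/, so it voices to [b]. /p/ is a voiceless stop between vowels /e/ and /a/, so it voices to [b]. /k/ is a voiceless stop between vowels /a/ and /e/, so it voices to [g]. /vudapabepakeo/ → vudababebageo.
Rule 3 (final vowel raising): /o/ is a mid vowel in word-final position, so it raises to [u]. /vudababebageo/ → vudababebageu.

vudababebageu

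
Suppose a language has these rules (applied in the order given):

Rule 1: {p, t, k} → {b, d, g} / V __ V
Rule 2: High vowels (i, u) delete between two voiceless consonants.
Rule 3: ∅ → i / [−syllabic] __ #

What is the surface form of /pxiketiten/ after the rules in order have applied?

Rule 1 (intervocalic voicing): /k/ is a voiceless stop between vowels /i/ and /e/, so it voices to [g]. /t/ is a voiceless stop between vowels /e/ and /i/, so it voices to [d]. /t/ is a voiceless stop between vowels /i/ and /e/, so it voices to [d]. /pxiketiten/ → pxigediden.
Rule 2 (high vowel syncope): no segment meets the environment; /pxigediden/ is unchanged.
Rule 3 (final i-epenthesis): the form ends in the consonant /n/, so [i] is inserted word-finally. /pxigediden/ → pxigedideni.

pxigedideni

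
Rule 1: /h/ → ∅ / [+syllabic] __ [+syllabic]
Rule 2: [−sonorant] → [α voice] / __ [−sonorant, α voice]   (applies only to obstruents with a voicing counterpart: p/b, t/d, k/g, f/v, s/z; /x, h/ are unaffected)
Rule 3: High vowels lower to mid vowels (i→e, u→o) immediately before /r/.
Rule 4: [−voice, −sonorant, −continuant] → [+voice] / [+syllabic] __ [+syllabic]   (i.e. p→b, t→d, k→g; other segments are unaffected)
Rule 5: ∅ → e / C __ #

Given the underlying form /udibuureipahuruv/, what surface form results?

Rule 1 (intervocalic h-deletion): /h/ occurs between vowels /a/ and /u/, so it deletes. /udibuureipahuruv/ → udibuureipauruv.
Rule 2 (regressive voicing assimilation): no segment meets the environment; /udibuureipauruv/ is unchanged.
Rule 3 (pre-rhotic lowering): /u/ is a high vowel immediately before /r/, so it lowers to [o]. /u/ is a high vowel immediately before /r/, so it lowers to [o]. /udibuureipauruv/ → udibuoreipaoruv.
Rule 4 (intervocalic voicing): /p/ is a voiceless stop between vowels /i/ and /a/, so it voices to [b]. /udibuoreipaoruv/ → udibuoreibaoruv.
Rule 5 (final e-epenthesis): the form ends in the consonant /v/, so [e] is inserted word-finally. /udibuoreibaoruv/ → udibuoreibaoruve.

udibuoreibaoruve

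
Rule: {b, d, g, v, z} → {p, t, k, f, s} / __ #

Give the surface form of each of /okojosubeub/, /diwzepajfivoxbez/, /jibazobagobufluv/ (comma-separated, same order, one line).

/okojosubeub/: /b/ is a voiced obstruent in word-final position, so it devoices to [p]. → [okojosubeup].
/diwzepajfivoxbez/: /z/ is a voiced obstruent in word-final position, so it devoices to [s]. → [diwzepajfivoxbes].
/jibazobagobufluv/: /v/ is a voiced obstruent in word-final position, so it devoices to [f]. → [jibazobagobufluf].

okojosubeup, diwzepajfivoxbes, jibazobagobufluf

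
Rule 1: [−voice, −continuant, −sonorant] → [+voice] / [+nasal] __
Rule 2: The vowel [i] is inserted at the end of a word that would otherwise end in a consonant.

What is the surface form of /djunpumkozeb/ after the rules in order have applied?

djunbumgozebi

Rule 1 (post-nasal voicing): /p/ is a voiceless stop immediately after the nasal /n/, so it voices to [b]. /k/ is a voiceless stop immediately after the nasal /m/, so it voices to [g]. /djunpumkozeb/ → djunbumgozeb.
Rule 2 (final i-epenthesis): the form ends in the consonant /b/, so [i] is inserted word-finally. /djunbumgozeb/ → djunbumgozebi.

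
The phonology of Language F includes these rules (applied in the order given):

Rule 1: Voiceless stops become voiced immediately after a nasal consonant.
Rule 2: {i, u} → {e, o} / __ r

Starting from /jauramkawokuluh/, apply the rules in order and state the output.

Rule 1 (post-nasal voicing): /k/ is a voiceless stop immediately after the nasal /m/, so it voices to [g]. /jauramkawokuluh/ → jauramgawokuluh.
Rule 2 (pre-rhotic lowering): /u/ is a high vowel immediately before /r/, so it lowers to [o]. /jauramgawokuluh/ → jaoramgawokuluh.

jaoramgawokuluh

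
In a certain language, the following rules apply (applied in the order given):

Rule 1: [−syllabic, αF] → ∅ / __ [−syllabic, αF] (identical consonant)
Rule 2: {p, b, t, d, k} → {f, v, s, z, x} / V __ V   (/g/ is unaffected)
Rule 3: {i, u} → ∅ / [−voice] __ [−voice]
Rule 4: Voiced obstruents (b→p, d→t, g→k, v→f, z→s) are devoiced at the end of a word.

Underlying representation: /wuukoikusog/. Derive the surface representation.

Rule 1 (degemination): no segment meets the environment; /wuukoikusog/ is unchanged.
Rule 2 (intervocalic spirantization): /k/ is a stop between vowels /u/ and /o/, so it spirantizes to the fricative [x]. /k/ is a stop between vowels /i/ and /u/, so it spirantizes to the fricative [x]. /wuukoikusog/ → wuuxoixusog.
Rule 3 (high vowel syncope): /u/ is a high vowel flanked by voiceless consonants /x/ and /s/, so it deletes. /wuuxoixusog/ → wuuxoixsog.
Rule 4 (final devoicing): /g/ is a voiced obstruent in word-final position, so it devoices to [k]. /wuuxoixsog/ → wuuxoixsok.

wuuxoixsok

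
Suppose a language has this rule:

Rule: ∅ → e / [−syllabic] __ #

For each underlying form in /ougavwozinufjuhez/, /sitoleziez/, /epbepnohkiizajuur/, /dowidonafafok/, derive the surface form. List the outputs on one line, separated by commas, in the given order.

ougavwozinufjuheze, sitolezieze, epbepnohkiizajuure, dowidonafafoke

/ougavwozinufjuhez/: the form ends in the consonant /z/, so [e] is inserted word-finally. → [ougavwozinufjuheze].
/sitoleziez/: the form ends in the consonant /z/, so [e] is inserted word-finally. → [sitolezieze].
/epbepnohkiizajuur/: the form ends in the consonant /r/, so [e] is inserted word-finally. → [epbepnohkiizajuure].
/dowidonafafok/: the form ends in the consonant /k/, so [e] is inserted word-finally. → [dowidonafafoke].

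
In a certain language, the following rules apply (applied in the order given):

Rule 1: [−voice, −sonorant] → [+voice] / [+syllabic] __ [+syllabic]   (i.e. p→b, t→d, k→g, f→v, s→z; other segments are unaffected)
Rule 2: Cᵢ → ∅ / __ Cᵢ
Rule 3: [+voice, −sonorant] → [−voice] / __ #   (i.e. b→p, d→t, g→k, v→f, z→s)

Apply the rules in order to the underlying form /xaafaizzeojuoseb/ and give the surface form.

Rule 1 (intervocalic voicing): /f/ is a voiceless obstruent between vowels /a/ and /a/, so it voices to [v]. /s/ is a voiceless obstruent between vowels /o/ and /e/, so it voices to [z]. /xaafaizzeojuoseb/ → xaavaizzeojuozeb.
Rule 2 (degemination): /zz/ is a geminate; the first /z/ deletes. /xaavaizzeojuozeb/ → xaavaizeojuozeb.
Rule 3 (final devoicing): /b/ is a voiced obstruent in word-final position, so it devoices to [p]. /xaavaizeojuozeb/ → xaavaizeojuozep.

xaavaizeojuozep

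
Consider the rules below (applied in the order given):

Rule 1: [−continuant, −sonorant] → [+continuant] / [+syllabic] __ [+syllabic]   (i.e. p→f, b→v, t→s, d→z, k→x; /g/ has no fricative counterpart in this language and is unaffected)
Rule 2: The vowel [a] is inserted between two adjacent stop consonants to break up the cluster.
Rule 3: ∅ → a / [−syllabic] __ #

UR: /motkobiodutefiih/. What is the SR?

Rule 1 (intervocalic spirantization): /b/ is a stop between vowels /o/ and /i/, so it spirantizes to the fricative [v]. /d/ is a stop between vowels /o/ and /u/, so it spirantizes to the fricative [z]. /t/ is a stop between vowels /u/ and /e/, so it spirantizes to the fricative [s]. /motkobiodutefiih/ → motkoviozusefiih.
Rule 2 (stop-cluster a-epenthesis): /t/ and /k/ form a stop–stop cluster, so [a] is inserted between them. /motkoviozusefiih/ → motakoviozusefiih.
Rule 3 (final a-epenthesis): the form ends in the consonant /h/, so [a] is inserted word-finally. /motakoviozusefiih/ → motakoviozusefiiha.

motakoviozusefiiha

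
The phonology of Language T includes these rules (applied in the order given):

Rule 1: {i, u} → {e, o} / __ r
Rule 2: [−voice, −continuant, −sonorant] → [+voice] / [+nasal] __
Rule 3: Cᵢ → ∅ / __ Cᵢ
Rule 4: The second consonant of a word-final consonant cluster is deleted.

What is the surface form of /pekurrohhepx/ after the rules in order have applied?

Rule 1 (pre-rhotic lowering): /u/ is a high vowel immediately before /r/, so it lowers to [o]. /pekurrohhepx/ → pekorrohhepx.
Rule 2 (post-nasal voicing): no segment meets the environment; /pekorrohhepx/ is unchanged.
Rule 3 (degemination): /rr/ is a geminate; the first /r/ deletes. /hh/ is a geminate; the first /h/ deletes. /pekorrohhepx/ → pekorohepx.
Rule 4 (final cluster simplification): /x/ is the second consonant of a word-final cluster /px/, so it deletes. /pekorohepx/ → pekorohep.

pekorohep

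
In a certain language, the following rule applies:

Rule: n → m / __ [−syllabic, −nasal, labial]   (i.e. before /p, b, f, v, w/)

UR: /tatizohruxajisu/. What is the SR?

No segment of /tatizohruxajisu/ meets the structural description of the rule, so the form surfaces unchanged.

tatizohruxajisu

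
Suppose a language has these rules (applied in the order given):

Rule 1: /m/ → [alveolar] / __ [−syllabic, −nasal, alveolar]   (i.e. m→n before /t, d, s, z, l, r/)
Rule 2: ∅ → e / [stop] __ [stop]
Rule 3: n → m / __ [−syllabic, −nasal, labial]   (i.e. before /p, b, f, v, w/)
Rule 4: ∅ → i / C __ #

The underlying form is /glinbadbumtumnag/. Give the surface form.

Rule 1 (nasal place assimilation): /m/ precedes the alveolar consonant /t/, so it assimilates in place to [n]. /glinbadbumtumnag/ → glinbadbuntumnag.
Rule 2 (stop-cluster e-epenthesis): /d/ and /b/ form a stop–stop cluster, so [e] is inserted between them. /glinbadbuntumnag/ → glinbadebuntumnag.
Rule 3 (nasal place assimilation): /n/ precedes the labial consonant /b/, so it assimilates in place to [m]. /glinbadebuntumnag/ → glimbadebuntumnag.
Rule 4 (final i-epenthesis): the form ends in the consonant /g/, so [i] is inserted word-finally. /glimbadebuntumnag/ → glimbadebuntumnagi.

glimbadebuntumnagi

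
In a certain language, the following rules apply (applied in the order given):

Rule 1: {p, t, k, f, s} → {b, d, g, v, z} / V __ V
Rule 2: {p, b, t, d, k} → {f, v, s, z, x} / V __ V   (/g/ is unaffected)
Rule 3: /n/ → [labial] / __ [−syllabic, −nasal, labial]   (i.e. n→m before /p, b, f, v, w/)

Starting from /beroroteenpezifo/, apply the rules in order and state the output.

Rule 1 (intervocalic voicing): /t/ is a voiceless obstruent between vowels /o/ and /e/, so it voices to [d]. /f/ is a voiceless obstruent between vowels /i/ and /o/, so it voices to [v]. /beroroteenpezifo/ → berorodeenpezivo.
Rule 2 (intervocalic spirantization): /d/ is a stop between vowels /o/ and /e/, so it spirantizes to the fricative [z]. /berorodeenpezivo/ → berorozeenpezivo.
Rule 3 (nasal place assimilation): /n/ precedes the labial consonant /p/, so it assimilates in place to [m]. /berorozeenpezivo/ → berorozeempezivo.

berorozeempezivo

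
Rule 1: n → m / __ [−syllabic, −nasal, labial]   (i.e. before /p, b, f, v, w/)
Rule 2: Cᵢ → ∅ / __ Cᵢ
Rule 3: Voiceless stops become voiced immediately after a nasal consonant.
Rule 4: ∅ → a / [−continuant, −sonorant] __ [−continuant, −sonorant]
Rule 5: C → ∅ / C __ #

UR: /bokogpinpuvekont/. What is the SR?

Rule 1 (nasal place assimilation): /n/ precedes the labial consonant /p/, so it assimilates in place to [m]. /bokogpinpuvekont/ → bokogpimpuvekont.
Rule 2 (degemination): no segment meets the environment; /bokogpimpuvekont/ is unchanged.
Rule 3 (post-nasal voicing): /p/ is a voiceless stop immediately after the nasal /m/, so it voices to [b]. /t/ is a voiceless stop immediately after the nasal /n/, so it voices to [d]. /bokogpimpuvekont/ → bokogpimbuvekond.
Rule 4 (stop-cluster a-epenthesis): /g/ and /p/ form a stop–stop cluster, so [a] is inserted between them. /bokogpimbuvekond/ → bokogapimbuvekond.
Rule 5 (final cluster simplification): /d/ is the second consonant of a word-final cluster /nd/, so it deletes. /bokogapimbuvekond/ → bokogapimbuvekon.

bokogapimbuvekon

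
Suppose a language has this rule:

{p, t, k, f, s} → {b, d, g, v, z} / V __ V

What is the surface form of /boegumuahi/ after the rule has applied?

No segment of /boegumuahi/ meets the structural description of the rule, so the form surfaces unchanged.

boegumuahi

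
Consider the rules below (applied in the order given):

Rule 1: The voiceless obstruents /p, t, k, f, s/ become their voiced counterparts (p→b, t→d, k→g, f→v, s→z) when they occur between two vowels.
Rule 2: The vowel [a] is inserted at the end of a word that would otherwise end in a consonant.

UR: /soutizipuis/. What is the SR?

soudizibuisa

Rule 1 (intervocalic voicing): /t/ is a voiceless obstruent between vowels /u/ and /i/, so it voices to [d]. /p/ is a voiceless obstruent between vowels /i/ and /u/, so it voices to [b]. /soutizipuis/ → soudizibuis.
Rule 2 (final a-epenthesis): the form ends in the consonant /s/, so [a] is inserted word-finally. /soudizibuis/ → soudizibuisa.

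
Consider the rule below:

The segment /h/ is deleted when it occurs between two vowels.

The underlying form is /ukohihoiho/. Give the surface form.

/h/ occurs between vowels /o/ and /i/, so it deletes.
/h/ occurs between vowels /i/ and /o/, so it deletes.
/h/ occurs between vowels /i/ and /o/, so it deletes.
Surface form: [ukoioio].

ukoioio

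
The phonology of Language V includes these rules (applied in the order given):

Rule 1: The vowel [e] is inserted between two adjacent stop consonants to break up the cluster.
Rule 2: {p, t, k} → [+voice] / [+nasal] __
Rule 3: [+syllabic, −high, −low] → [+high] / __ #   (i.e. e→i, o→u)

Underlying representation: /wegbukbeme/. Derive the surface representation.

wegebukebemi

Rule 1 (stop-cluster e-epenthesis): /g/ and /b/ form a stop–stop cluster, so [e] is inserted between them. /k/ and /b/ form a stop–stop cluster, so [e] is inserted between them. /wegbukbeme/ → wegebukebeme.
Rule 2 (post-nasal voicing): no segment meets the environment; /wegebukebeme/ is unchanged.
Rule 3 (final vowel raising): /e/ is a mid vowel in word-final position, so it raises to [i]. /wegebukebeme/ → wegebukebemi.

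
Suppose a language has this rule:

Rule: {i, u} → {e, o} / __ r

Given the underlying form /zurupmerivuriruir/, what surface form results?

zorupmerivoreruer

/u/ is a high vowel immediately before /r/, so it lowers to [o].
/u/ is a high vowel immediately before /r/, so it lowers to [o].
/i/ is a high vowel immediately before /r/, so it lowers to [e].
/i/ is a high vowel immediately before /r/, so it lowers to [e].
The other instances of /u/, /i/ do not occur in the required environment and remain unchanged.
Surface form: [zorupmerivoreruer].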